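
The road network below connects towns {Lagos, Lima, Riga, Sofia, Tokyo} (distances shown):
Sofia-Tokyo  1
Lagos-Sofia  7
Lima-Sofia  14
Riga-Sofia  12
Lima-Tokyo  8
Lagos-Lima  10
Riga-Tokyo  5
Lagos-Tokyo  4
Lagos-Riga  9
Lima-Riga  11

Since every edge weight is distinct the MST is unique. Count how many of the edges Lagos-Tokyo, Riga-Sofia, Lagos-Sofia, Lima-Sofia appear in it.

Kruskal's algorithm — process edges by increasing weight (ties by edge label):
Sofia-Tokyo (1): add. Components now {Sofia,Tokyo} {Riga} {Lima} {Lagos}
Lagos-Tokyo (4): add. Components now {Lagos,Sofia,Tokyo} {Riga} {Lima}
Riga-Tokyo (5): add. Components now {Lagos,Riga,Sofia,Tokyo} {Lima}
Lagos-Sofia (7): skip — Sofia and Lagos already connected.
Lima-Tokyo (8): add. Components now {Lagos,Lima,Riga,Sofia,Tokyo}
MST edge set: {Sofia-Tokyo, Lagos-Tokyo, Riga-Tokyo, Lima-Tokyo}.
Of the listed edges, {Lagos-Tokyo} are in the MST → 1.

1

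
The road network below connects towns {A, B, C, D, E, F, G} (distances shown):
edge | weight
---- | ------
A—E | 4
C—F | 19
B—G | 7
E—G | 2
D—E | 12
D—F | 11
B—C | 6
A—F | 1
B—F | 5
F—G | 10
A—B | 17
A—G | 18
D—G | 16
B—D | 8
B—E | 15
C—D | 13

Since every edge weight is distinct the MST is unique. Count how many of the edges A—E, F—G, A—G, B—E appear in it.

Sort edges by weight, then run Kruskal:
A—F (1): add. Components now {A,F} {B} {C} {D} {E} {G}
E—G (2): add. Components now {A,F} {B} {C} {D} {E,G}
A—E (4): add. Components now {A,E,F,G} {B} {C} {D}
B—F (5): add. Components now {A,B,E,F,G} {C} {D}
B—C (6): add. Components now {A,B,C,E,F,G} {D}
B—G (7): skip — B and G already connected.
B—D (8): add. Components now {A,B,C,D,E,F,G}
MST edge set: {A—F, E—G, A—E, B—F, B—C, B—D}.
Of the listed edges, {A—E} are in the MST → 1.

1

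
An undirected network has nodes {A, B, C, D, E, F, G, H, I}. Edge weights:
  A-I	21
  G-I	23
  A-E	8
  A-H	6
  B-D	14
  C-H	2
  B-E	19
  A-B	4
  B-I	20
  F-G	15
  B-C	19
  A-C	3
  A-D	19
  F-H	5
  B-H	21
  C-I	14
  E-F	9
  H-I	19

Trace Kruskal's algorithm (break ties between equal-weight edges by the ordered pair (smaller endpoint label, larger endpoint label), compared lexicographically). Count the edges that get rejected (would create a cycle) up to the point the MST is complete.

2

Kruskal: consider edges lightest-first.
C-H (2): add — endpoints in different components.
A-C (3): add — endpoints in different components.
A-B (4): add — endpoints in different components.
F-H (5): add — endpoints in different components.
A-H (6): skip — A and H already connected.
A-E (8): add — endpoints in different components.
E-F (9): skip — E and F already connected.
B-D (14): add — endpoints in different components.
C-I (14): add — endpoints in different components.
F-G (15): add — endpoints in different components.
Edges rejected before the tree was complete: 2.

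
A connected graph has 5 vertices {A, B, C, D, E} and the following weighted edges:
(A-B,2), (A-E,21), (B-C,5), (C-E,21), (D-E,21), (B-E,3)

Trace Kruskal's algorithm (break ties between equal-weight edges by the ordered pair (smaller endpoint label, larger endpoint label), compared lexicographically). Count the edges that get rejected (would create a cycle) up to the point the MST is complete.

2

Kruskal: consider edges lightest-first.
A-B (2): add. Components now {A,B} {C} {D} {E}
B-E (3): add. Components now {A,B,E} {C} {D}
B-C (5): add. Components now {A,B,C,E} {D}
A-E (21): skip — A and E already connected.
C-E (21): skip — C and E already connected.
D-E (21): add. Components now {A,B,C,D,E}
Edges rejected before the tree was complete: 2.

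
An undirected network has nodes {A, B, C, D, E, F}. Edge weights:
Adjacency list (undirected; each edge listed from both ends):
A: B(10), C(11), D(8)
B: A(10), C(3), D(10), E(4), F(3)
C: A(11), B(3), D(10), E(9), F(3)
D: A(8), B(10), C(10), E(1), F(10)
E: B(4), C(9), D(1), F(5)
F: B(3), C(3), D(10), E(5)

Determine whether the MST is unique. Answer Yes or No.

Kruskal's algorithm — process edges by increasing weight (ties by edge label):
D–E (1): add. Components now {A} {B} {C} {D,E} {F}
B–C (3): add. Components now {A} {B,C} {D,E} {F}
B–F (3): add. Components now {A} {B,C,F} {D,E}
C–F (3): skip — C and F already connected.
B–E (4): add. Components now {A} {B,C,D,E,F}
E–F (5): skip — E and F already connected.
A–D (8): add. Components now {A,B,C,D,E,F}
Non-tree edge C–F has weight 3, equal to the heaviest edge on its tree cycle — swapping gives another MST of the same weight. Not unique.

No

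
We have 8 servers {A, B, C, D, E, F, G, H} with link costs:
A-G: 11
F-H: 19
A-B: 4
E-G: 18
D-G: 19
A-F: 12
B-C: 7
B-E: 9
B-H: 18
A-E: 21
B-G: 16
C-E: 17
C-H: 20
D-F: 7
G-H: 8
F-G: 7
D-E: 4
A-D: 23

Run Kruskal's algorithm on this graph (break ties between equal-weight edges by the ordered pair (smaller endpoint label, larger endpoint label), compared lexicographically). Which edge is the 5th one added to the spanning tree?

F-G

Sort edges by weight, then run Kruskal:
A-B (4): add — endpoints in different components.
D-E (4): add — endpoints in different components.
B-C (7): add — endpoints in different components.
D-F (7): add — endpoints in different components.
F-G (7): add — endpoints in different components.
G-H (8): add — endpoints in different components.
B-E (9): add — endpoints in different components.
The 5th edge added is F-G.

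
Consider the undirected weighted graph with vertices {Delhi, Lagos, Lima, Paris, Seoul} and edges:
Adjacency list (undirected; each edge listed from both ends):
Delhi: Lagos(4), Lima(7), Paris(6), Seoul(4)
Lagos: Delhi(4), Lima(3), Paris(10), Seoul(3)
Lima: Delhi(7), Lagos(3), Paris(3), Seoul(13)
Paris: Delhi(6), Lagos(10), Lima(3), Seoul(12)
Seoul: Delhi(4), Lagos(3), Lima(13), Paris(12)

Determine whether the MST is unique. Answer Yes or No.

No

Kruskal's algorithm — process edges by increasing weight (ties by edge label):
Lagos—Lima (3): add. Components now {Paris} {Seoul} {Lagos,Lima} {Delhi}
Lagos—Seoul (3): add. Components now {Paris} {Lagos,Lima,Seoul} {Delhi}
Lima—Paris (3): add. Components now {Lagos,Lima,Paris,Seoul} {Delhi}
Delhi—Lagos (4): add. Components now {Delhi,Lagos,Lima,Paris,Seoul}
Non-tree edge Delhi—Seoul has weight 4, equal to the heaviest edge on its tree cycle — swapping gives another MST of the same weight. Not unique.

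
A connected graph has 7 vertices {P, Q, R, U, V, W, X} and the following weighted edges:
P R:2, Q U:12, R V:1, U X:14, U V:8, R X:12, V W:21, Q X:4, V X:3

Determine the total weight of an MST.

Prim's algorithm from V:
Step 1: cheapest edge leaving the tree is R V (1); add R.
Step 2: cheapest edge leaving the tree is P R (2); add P.
Step 3: cheapest edge leaving the tree is V X (3); add X.
Step 4: cheapest edge leaving the tree is Q X (4); add Q.
Step 5: cheapest edge leaving the tree is U V (8); add U.
Step 6: cheapest edge leaving the tree is V W (21); add W.
MST edges: R V, P R, V X, Q X, U V, V W; total weight 1+2+3+4+8+21 = 39.

39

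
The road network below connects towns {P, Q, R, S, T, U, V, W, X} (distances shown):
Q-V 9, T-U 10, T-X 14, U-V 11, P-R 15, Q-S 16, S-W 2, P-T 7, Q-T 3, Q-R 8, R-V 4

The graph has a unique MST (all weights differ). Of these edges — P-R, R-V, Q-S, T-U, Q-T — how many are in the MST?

4

Sort edges by weight, then run Kruskal:
S-W (2): add — endpoints in different components.
Q-T (3): add — endpoints in different components.
R-V (4): add — endpoints in different components.
P-T (7): add — endpoints in different components.
Q-R (8): add — endpoints in different components.
Q-V (9): skip — Q and V already connected.
T-U (10): add — endpoints in different components.
U-V (11): skip — U and V already connected.
T-X (14): add — endpoints in different components.
P-R (15): skip — R and P already connected.
Q-S (16): add — endpoints in different components.
MST edge set: {S-W, Q-T, R-V, P-T, Q-R, T-U, T-X, Q-S}.
Of the listed edges, {R-V, Q-S, T-U, Q-T} are in the MST → 4.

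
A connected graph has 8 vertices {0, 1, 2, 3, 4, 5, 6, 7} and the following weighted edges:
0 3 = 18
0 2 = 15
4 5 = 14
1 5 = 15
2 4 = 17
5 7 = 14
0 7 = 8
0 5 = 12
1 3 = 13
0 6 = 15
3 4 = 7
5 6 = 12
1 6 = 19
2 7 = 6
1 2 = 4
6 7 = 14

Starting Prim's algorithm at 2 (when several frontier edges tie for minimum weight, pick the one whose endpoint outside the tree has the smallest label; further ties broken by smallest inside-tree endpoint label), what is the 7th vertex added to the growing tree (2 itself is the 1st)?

Grow the tree from 2 using Prim:
Step 1: cheapest edge leaving the tree is 1 2 (4); add 1.
Step 2: cheapest edge leaving the tree is 2 7 (6); add 7.
Step 3: cheapest edge leaving the tree is 0 7 (8); add 0.
Step 4: cheapest edge leaving the tree is 0 5 (12); add 5.
Step 5: cheapest edge leaving the tree is 5 6 (12); add 6.
Step 6: cheapest edge leaving the tree is 1 3 (13); add 3.
Step 7: cheapest edge leaving the tree is 3 4 (7); add 4.
Vertex order: 2, 1, 7, 0, 5, 6, 3, 4. The 7th vertex is 3.

3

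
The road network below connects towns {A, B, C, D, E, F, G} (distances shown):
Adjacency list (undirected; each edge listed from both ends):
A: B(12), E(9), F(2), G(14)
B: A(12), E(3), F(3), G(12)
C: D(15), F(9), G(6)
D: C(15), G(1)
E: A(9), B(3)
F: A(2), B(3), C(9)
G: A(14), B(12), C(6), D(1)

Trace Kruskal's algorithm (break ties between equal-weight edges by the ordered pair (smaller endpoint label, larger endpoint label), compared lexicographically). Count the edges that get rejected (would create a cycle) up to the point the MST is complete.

Sort edges by weight, then run Kruskal:
D—G (1): add. Components now {A} {B} {C} {D,G} {E} {F}
A—F (2): add. Components now {A,F} {B} {C} {D,G} {E}
B—E (3): add. Components now {A,F} {B,E} {C} {D,G}
B—F (3): add. Components now {A,B,E,F} {C} {D,G}
C—G (6): add. Components now {A,B,E,F} {C,D,G}
A—E (9): skip — A and E already connected.
C—F (9): add. Components now {A,B,C,D,E,F,G}
Edges rejected before the tree was complete: 1.

1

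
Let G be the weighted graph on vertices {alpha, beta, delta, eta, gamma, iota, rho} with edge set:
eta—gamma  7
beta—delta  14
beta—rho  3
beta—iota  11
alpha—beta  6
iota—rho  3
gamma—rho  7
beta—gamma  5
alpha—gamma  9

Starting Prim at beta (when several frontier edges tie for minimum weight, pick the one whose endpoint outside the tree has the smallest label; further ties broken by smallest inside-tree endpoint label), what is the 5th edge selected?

eta-gamma

Prim's algorithm from beta:
Step 1: cheapest edge leaving the tree is beta—rho (3); add rho.
Step 2: cheapest edge leaving the tree is iota—rho (3); add iota.
Step 3: cheapest edge leaving the tree is beta—gamma (5); add gamma.
Step 4: cheapest edge leaving the tree is alpha—beta (6); add alpha.
Step 5: cheapest edge leaving the tree is eta—gamma (7); add eta.
Step 6: cheapest edge leaving the tree is beta—delta (14); add delta.
The 5th edge added is eta—gamma.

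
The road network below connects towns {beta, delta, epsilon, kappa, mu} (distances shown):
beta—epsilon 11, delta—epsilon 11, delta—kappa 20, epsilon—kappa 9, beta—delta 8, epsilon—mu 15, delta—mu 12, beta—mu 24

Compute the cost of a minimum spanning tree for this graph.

Sort edges by weight, then run Kruskal:
beta—delta (8): add. Components now {beta,delta} {mu} {epsilon} {kappa}
epsilon—kappa (9): add. Components now {beta,delta} {mu} {epsilon,kappa}
beta—epsilon (11): add. Components now {beta,delta,epsilon,kappa} {mu}
delta—epsilon (11): skip — delta and epsilon already connected.
delta—mu (12): add. Components now {beta,delta,epsilon,kappa,mu}
MST edges: beta—delta, epsilon—kappa, beta—epsilon, delta—mu; total weight 8+9+11+12 = 40.

40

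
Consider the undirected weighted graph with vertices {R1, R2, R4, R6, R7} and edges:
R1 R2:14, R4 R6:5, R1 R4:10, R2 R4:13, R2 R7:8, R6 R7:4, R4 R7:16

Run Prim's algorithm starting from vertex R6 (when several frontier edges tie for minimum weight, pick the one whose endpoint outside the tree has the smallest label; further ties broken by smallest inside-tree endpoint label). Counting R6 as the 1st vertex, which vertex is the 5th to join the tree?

R1

Prim's algorithm from R6:
Step 1: frontier [R6 R7 4, R4 R6 5] → take R6 R7 (4); add R7.
Step 2: frontier [R4 R6 5, R2 R7 8, R4 R7 16] → take R4 R6 (5); add R4.
Step 3: frontier [R1 R4 10, R2 R4 13, R2 R7 8] → take R2 R7 (8); add R2.
Step 4: frontier [R1 R2 14, R1 R4 10] → take R1 R4 (10); add R1.
Vertex order: R6, R7, R4, R2, R1. The 5th vertex is R1.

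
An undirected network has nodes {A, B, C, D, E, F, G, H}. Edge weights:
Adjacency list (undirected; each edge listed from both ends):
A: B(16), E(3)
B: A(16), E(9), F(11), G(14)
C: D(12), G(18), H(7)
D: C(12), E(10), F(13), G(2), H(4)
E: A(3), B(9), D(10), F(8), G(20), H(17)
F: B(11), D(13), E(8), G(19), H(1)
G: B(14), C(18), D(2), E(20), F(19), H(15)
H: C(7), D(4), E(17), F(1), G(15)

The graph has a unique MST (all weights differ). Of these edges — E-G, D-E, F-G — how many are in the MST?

Sort edges by weight, then run Kruskal:
F-H (1): add — endpoints in different components.
D-G (2): add — endpoints in different components.
A-E (3): add — endpoints in different components.
D-H (4): add — endpoints in different components.
C-H (7): add — endpoints in different components.
E-F (8): add — endpoints in different components.
B-E (9): add — endpoints in different components.
MST edge set: {F-H, D-G, A-E, D-H, C-H, E-F, B-E}.
Of the listed edges, {} are in the MST → 0.

0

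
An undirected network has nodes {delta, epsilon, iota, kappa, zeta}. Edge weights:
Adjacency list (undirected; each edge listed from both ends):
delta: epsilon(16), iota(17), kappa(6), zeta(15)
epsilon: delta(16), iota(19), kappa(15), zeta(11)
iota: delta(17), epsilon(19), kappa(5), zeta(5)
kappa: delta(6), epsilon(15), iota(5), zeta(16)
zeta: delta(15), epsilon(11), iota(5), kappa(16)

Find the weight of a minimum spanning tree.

Prim's algorithm from zeta:
Step 1: frontier [iota-zeta 5, epsilon-zeta 11, delta-zeta 15, kappa-zeta 16] → take iota-zeta (5); add iota.
Step 2: frontier [iota-kappa 5, delta-iota 17, epsilon-iota 19, epsilon-zeta 11, delta-zeta 15, kappa-zeta 16] → take iota-kappa (5); add kappa.
Step 3: frontier [delta-iota 17, epsilon-iota 19, delta-kappa 6, epsilon-kappa 15, epsilon-zeta 11, delta-zeta 15] → take delta-kappa (6); add delta.
Step 4: frontier [delta-epsilon 16, epsilon-iota 19, epsilon-kappa 15, epsilon-zeta 11] → take epsilon-zeta (11); add epsilon.
MST edges: iota-zeta, iota-kappa, delta-kappa, epsilon-zeta; total weight 5+5+6+11 = 27.

27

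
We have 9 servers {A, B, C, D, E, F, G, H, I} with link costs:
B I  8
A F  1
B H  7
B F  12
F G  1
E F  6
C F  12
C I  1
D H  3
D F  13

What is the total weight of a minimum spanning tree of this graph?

39

Prim, starting at B.
Step 1: frontier [B H 7, B I 8, B F 12] → take B H (7); add H.
Step 2: frontier [B I 8, B F 12, D H 3] → take D H (3); add D.
Step 3: frontier [B I 8, B F 12, D F 13] → take B I (8); add I.
Step 4: frontier [B F 12, D F 13, C I 1] → take C I (1); add C.
Step 5: frontier [B F 12, C F 12, D F 13] → take B F (12); add F.
Step 6: frontier [A F 1, F G 1, E F 6] → take A F (1); add A.
Step 7: frontier [F G 1, E F 6] → take F G (1); add G.
Step 8: frontier [E F 6] → take E F (6); add E.
MST edges: B H, D H, B I, C I, B F, A F, F G, E F; total weight 7+3+8+1+12+1+1+6 = 39.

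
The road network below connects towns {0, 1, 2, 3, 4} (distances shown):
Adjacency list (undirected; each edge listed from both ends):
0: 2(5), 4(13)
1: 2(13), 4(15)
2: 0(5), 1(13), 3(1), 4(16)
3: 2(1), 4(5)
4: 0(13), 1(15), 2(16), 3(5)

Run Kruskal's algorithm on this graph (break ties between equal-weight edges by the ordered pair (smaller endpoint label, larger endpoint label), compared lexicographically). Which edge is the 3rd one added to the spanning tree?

Sort edges by weight, then run Kruskal:
2–3 (1): add — endpoints in different components.
0–2 (5): add — endpoints in different components.
3–4 (5): add — endpoints in different components.
0–4 (13): skip — 0 and 4 already connected.
1–2 (13): add — endpoints in different components.
The 3rd edge added is 3–4.

3-4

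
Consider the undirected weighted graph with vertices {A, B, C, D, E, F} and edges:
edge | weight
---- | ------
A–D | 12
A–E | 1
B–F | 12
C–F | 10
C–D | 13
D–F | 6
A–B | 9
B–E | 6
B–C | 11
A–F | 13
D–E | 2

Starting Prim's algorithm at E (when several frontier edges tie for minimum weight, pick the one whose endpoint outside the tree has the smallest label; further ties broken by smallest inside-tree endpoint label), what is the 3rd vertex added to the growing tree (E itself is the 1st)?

D

Grow the tree from E using Prim:
Step 1: frontier [A–E 1, D–E 2, B–E 6] → take A–E (1); add A.
Step 2: frontier [A–B 9, A–D 12, A–F 13, D–E 2, B–E 6] → take D–E (2); add D.
Step 3: frontier [A–B 9, A–F 13, D–F 6, C–D 13, B–E 6] → take B–E (6); add B.
Step 4: frontier [A–F 13, B–C 11, B–F 12, D–F 6, C–D 13] → take D–F (6); add F.
Step 5: frontier [B–C 11, C–D 13, C–F 10] → take C–F (10); add C.
Vertex order: E, A, D, B, F, C. The 3rd vertex is D.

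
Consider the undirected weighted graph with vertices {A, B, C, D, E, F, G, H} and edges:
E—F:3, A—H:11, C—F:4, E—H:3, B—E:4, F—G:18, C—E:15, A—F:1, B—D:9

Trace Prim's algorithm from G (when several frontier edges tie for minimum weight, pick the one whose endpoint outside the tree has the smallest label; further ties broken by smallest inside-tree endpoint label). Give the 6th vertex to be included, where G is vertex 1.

Grow the tree from G using Prim:
Step 1: frontier [F—G 18] → take F—G (18); add F.
Step 2: frontier [A—F 1, E—F 3, C—F 4] → take A—F (1); add A.
Step 3: frontier [A—H 11, E—F 3, C—F 4] → take E—F (3); add E.
Step 4: frontier [A—H 11, E—H 3, B—E 4, C—E 15, C—F 4] → take E—H (3); add H.
Step 5: frontier [B—E 4, C—E 15, C—F 4] → take B—E (4); add B.
Step 6: frontier [B—D 9, C—E 15, C—F 4] → take C—F (4); add C.
Step 7: frontier [B—D 9] → take B—D (9); add D.
Vertex order: G, F, A, E, H, B, C, D. The 6th vertex is B.

B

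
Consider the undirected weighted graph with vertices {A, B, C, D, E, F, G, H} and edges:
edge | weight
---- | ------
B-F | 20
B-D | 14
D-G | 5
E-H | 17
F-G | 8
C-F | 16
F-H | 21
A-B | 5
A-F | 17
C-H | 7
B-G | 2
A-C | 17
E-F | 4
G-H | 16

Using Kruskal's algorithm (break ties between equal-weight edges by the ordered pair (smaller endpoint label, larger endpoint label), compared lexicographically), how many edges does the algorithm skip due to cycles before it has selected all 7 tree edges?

1

Sort edges by weight, then run Kruskal:
B-G (2): add — endpoints in different components.
E-F (4): add — endpoints in different components.
A-B (5): add — endpoints in different components.
D-G (5): add — endpoints in different components.
C-H (7): add — endpoints in different components.
F-G (8): add — endpoints in different components.
B-D (14): skip — B and D already connected.
C-F (16): add — endpoints in different components.
Edges rejected before the tree was complete: 1.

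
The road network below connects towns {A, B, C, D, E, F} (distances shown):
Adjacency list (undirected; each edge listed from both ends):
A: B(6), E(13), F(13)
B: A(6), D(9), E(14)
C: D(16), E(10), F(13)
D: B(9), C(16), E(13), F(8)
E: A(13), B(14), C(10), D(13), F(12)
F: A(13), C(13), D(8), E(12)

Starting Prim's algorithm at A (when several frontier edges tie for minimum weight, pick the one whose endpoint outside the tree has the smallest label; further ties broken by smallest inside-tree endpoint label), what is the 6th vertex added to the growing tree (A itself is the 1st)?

C

Grow the tree from A using Prim:
Step 1: frontier [A B 6, A E 13, A F 13] → take A B (6); add B.
Step 2: frontier [A E 13, A F 13, B D 9, B E 14] → take B D (9); add D.
Step 3: frontier [A E 13, A F 13, B E 14, D F 8, D E 13, C D 16] → take D F (8); add F.
Step 4: frontier [A E 13, B E 14, D E 13, C D 16, E F 12, C F 13] → take E F (12); add E.
Step 5: frontier [C D 16, C E 10, C F 13] → take C E (10); add C.
Vertex order: A, B, D, F, E, C. The 6th vertex is C.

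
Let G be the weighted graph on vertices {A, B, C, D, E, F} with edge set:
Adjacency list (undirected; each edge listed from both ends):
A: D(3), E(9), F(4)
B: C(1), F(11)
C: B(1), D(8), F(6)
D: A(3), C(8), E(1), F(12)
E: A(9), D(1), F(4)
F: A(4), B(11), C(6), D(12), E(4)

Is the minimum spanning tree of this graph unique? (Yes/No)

No

Kruskal: consider edges lightest-first.
B-C (1): add. Components now {A} {B,C} {D} {E} {F}
D-E (1): add. Components now {A} {B,C} {D,E} {F}
A-D (3): add. Components now {A,D,E} {B,C} {F}
A-F (4): add. Components now {A,D,E,F} {B,C}
E-F (4): skip — E and F already connected.
C-F (6): add. Components now {A,B,C,D,E,F}
Non-tree edge E-F has weight 4, equal to the heaviest edge on its tree cycle — swapping gives another MST of the same weight. Not unique.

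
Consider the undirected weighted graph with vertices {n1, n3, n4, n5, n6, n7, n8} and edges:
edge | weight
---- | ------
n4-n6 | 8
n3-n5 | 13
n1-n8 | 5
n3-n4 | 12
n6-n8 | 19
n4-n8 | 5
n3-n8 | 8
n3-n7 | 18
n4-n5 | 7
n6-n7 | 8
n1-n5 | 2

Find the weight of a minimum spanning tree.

36

Prim's algorithm from n7:
Step 1: frontier [n6-n7 8, n3-n7 18] → take n6-n7 (8); add n6.
Step 2: frontier [n4-n6 8, n6-n8 19, n3-n7 18] → take n4-n6 (8); add n4.
Step 3: frontier [n4-n8 5, n4-n5 7, n3-n4 12, n6-n8 19, n3-n7 18] → take n4-n8 (5); add n8.
Step 4: frontier [n4-n5 7, n3-n4 12, n3-n7 18, n1-n8 5, n3-n8 8] → take n1-n8 (5); add n1.
Step 5: frontier [n1-n5 2, n4-n5 7, n3-n4 12, n3-n7 18, n3-n8 8] → take n1-n5 (2); add n5.
Step 6: frontier [n3-n4 12, n3-n5 13, n3-n7 18, n3-n8 8] → take n3-n8 (8); add n3.
MST edges: n6-n7, n4-n6, n4-n8, n1-n8, n1-n5, n3-n8; total weight 8+8+5+5+2+8 = 36.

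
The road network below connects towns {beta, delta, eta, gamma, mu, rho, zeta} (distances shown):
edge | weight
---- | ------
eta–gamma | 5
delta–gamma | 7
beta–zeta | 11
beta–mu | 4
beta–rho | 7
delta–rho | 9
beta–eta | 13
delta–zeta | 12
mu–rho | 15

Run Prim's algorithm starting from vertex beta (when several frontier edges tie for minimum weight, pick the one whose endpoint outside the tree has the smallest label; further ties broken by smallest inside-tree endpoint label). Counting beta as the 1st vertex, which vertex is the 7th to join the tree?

zeta

Prim's algorithm from beta:
Step 1: cheapest edge leaving the tree is beta–mu (4); add mu.
Step 2: cheapest edge leaving the tree is beta–rho (7); add rho.
Step 3: cheapest edge leaving the tree is delta–rho (9); add delta.
Step 4: cheapest edge leaving the tree is delta–gamma (7); add gamma.
Step 5: cheapest edge leaving the tree is eta–gamma (5); add eta.
Step 6: cheapest edge leaving the tree is beta–zeta (11); add zeta.
Vertex order: beta, mu, rho, delta, gamma, eta, zeta. The 7th vertex is zeta.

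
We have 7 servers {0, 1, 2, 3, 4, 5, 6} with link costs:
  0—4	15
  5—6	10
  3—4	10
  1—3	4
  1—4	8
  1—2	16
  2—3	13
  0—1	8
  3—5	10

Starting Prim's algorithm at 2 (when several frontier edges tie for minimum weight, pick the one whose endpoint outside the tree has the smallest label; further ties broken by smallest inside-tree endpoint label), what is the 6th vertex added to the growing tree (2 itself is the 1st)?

Prim's algorithm from 2:
Step 1: frontier [2—3 13, 1—2 16] → take 2—3 (13); add 3.
Step 2: frontier [1—2 16, 1—3 4, 3—4 10, 3—5 10] → take 1—3 (4); add 1.
Step 3: frontier [0—1 8, 1—4 8, 3—4 10, 3—5 10] → take 0—1 (8); add 0.
Step 4: frontier [0—4 15, 1—4 8, 3—4 10, 3—5 10] → take 1—4 (8); add 4.
Step 5: frontier [3—5 10] → take 3—5 (10); add 5.
Step 6: frontier [5—6 10] → take 5—6 (10); add 6.
Vertex order: 2, 3, 1, 0, 4, 5, 6. The 6th vertex is 5.

5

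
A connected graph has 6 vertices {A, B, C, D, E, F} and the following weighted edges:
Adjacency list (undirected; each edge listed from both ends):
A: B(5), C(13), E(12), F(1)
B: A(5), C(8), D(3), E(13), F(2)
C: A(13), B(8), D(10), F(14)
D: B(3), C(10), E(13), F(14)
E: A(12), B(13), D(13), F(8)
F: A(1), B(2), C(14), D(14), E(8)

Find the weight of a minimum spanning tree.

Grow the tree from F using Prim:
Step 1: cheapest edge leaving the tree is A F (1); add A.
Step 2: cheapest edge leaving the tree is B F (2); add B.
Step 3: cheapest edge leaving the tree is B D (3); add D.
Step 4: cheapest edge leaving the tree is B C (8); add C.
Step 5: cheapest edge leaving the tree is E F (8); add E.
MST edges: A F, B F, B D, B C, E F; total weight 1+2+3+8+8 = 22.

22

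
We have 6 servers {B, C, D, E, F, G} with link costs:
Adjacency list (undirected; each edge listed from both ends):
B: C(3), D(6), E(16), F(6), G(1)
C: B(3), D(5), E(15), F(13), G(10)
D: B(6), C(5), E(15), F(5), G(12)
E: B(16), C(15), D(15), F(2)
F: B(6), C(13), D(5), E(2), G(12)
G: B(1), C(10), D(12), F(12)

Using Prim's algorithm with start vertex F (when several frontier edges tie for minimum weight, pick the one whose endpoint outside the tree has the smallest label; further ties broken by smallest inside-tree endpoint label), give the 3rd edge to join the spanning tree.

Prim's algorithm from F:
Step 1: frontier [E–F 2, D–F 5, B–F 6, F–G 12, C–F 13] → take E–F (2); add E.
Step 2: frontier [C–E 15, D–E 15, B–E 16, D–F 5, B–F 6, F–G 12, C–F 13] → take D–F (5); add D.
Step 3: frontier [C–D 5, B–D 6, D–G 12, C–E 15, B–E 16, B–F 6, F–G 12, C–F 13] → take C–D (5); add C.
Step 4: frontier [B–C 3, C–G 10, B–D 6, D–G 12, B–E 16, B–F 6, F–G 12] → take B–C (3); add B.
Step 5: frontier [B–G 1, C–G 10, D–G 12, F–G 12] → take B–G (1); add G.
The 3rd edge added is C–D.

C-D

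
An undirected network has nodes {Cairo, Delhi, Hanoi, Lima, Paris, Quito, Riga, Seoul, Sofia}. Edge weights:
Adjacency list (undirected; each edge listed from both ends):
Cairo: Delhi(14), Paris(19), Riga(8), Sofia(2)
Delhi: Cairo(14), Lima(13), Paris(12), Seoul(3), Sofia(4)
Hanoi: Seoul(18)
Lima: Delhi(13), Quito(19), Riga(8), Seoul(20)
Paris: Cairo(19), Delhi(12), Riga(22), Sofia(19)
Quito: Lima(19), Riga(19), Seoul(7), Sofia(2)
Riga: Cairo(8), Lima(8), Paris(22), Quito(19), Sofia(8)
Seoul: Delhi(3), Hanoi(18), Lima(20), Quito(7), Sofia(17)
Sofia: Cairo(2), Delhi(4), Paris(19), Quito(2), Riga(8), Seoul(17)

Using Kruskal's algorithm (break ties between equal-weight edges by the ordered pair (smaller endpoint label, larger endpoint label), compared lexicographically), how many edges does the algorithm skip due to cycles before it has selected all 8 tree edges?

5

Kruskal: consider edges lightest-first.
Cairo Sofia (2): add — endpoints in different components.
Quito Sofia (2): add — endpoints in different components.
Delhi Seoul (3): add — endpoints in different components.
Delhi Sofia (4): add — endpoints in different components.
Quito Seoul (7): skip — Seoul and Quito already connected.
Cairo Riga (8): add — endpoints in different components.
Lima Riga (8): add — endpoints in different components.
Riga Sofia (8): skip — Sofia and Riga already connected.
Delhi Paris (12): add — endpoints in different components.
Delhi Lima (13): skip — Lima and Delhi already connected.
Cairo Delhi (14): skip — Delhi and Cairo already connected.
Seoul Sofia (17): skip — Sofia and Seoul already connected.
Hanoi Seoul (18): add — endpoints in different components.
Edges rejected before the tree was complete: 5.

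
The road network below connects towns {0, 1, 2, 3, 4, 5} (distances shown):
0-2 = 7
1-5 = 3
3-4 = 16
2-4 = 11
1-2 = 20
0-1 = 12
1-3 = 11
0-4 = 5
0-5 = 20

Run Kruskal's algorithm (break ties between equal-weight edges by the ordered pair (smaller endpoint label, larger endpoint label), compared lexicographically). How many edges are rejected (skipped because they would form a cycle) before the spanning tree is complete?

Sort edges by weight, then run Kruskal:
1-5 (3): add — endpoints in different components.
0-4 (5): add — endpoints in different components.
0-2 (7): add — endpoints in different components.
1-3 (11): add — endpoints in different components.
2-4 (11): skip — 2 and 4 already connected.
0-1 (12): add — endpoints in different components.
Edges rejected before the tree was complete: 1.

1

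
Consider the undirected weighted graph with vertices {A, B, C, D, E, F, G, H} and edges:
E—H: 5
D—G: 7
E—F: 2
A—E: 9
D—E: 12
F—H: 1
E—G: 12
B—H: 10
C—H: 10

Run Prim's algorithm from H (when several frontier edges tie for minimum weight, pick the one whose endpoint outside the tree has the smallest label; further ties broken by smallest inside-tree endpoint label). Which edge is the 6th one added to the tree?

Prim's algorithm from H:
Step 1: cheapest edge leaving the tree is F—H (1); add F.
Step 2: cheapest edge leaving the tree is E—F (2); add E.
Step 3: cheapest edge leaving the tree is A—E (9); add A.
Step 4: cheapest edge leaving the tree is B—H (10); add B.
Step 5: cheapest edge leaving the tree is C—H (10); add C.
Step 6: cheapest edge leaving the tree is D—E (12); add D.
Step 7: cheapest edge leaving the tree is D—G (7); add G.
The 6th edge added is D—E.

D-E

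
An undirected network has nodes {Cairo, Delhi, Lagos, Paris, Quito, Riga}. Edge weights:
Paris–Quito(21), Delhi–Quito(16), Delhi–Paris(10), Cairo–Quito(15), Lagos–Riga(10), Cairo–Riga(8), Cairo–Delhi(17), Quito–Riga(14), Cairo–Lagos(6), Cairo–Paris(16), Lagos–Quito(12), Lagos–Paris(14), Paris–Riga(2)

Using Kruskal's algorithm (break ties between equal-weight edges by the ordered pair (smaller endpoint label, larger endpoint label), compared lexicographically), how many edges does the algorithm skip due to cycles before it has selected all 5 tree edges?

Kruskal: consider edges lightest-first.
Paris–Riga (2): add. Components now {Paris,Riga} {Cairo} {Lagos} {Delhi} {Quito}
Cairo–Lagos (6): add. Components now {Paris,Riga} {Cairo,Lagos} {Delhi} {Quito}
Cairo–Riga (8): add. Components now {Cairo,Lagos,Paris,Riga} {Delhi} {Quito}
Delhi–Paris (10): add. Components now {Cairo,Delhi,Lagos,Paris,Riga} {Quito}
Lagos–Riga (10): skip — Riga and Lagos already connected.
Lagos–Quito (12): add. Components now {Cairo,Delhi,Lagos,Paris,Quito,Riga}
Edges rejected before the tree was complete: 1.

1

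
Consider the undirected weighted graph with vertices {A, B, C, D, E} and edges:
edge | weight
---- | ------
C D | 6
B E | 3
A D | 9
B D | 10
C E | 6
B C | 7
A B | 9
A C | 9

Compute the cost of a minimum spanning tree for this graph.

Prim, starting at A.
Step 1: cheapest edge leaving the tree is A B (9); add B.
Step 2: cheapest edge leaving the tree is B E (3); add E.
Step 3: cheapest edge leaving the tree is C E (6); add C.
Step 4: cheapest edge leaving the tree is C D (6); add D.
MST edges: A B, B E, C E, C D; total weight 9+3+6+6 = 24.

24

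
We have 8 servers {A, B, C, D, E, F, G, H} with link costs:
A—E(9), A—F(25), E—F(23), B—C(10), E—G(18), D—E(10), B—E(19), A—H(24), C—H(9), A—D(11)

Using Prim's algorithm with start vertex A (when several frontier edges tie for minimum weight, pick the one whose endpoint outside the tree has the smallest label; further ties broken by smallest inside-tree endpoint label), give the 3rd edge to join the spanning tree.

Prim, starting at A.
Step 1: cheapest edge leaving the tree is A—E (9); add E.
Step 2: cheapest edge leaving the tree is D—E (10); add D.
Step 3: cheapest edge leaving the tree is E—G (18); add G.
Step 4: cheapest edge leaving the tree is B—E (19); add B.
Step 5: cheapest edge leaving the tree is B—C (10); add C.
Step 6: cheapest edge leaving the tree is C—H (9); add H.
Step 7: cheapest edge leaving the tree is E—F (23); add F.
The 3rd edge added is E—G.

E-G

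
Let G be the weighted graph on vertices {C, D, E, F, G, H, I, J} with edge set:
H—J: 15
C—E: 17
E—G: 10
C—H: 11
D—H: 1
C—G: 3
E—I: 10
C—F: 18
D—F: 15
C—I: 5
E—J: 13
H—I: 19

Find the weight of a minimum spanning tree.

Kruskal's algorithm — process edges by increasing weight (ties by edge label):
D—H (1): add — endpoints in different components.
C—G (3): add — endpoints in different components.
C—I (5): add — endpoints in different components.
E—G (10): add — endpoints in different components.
E—I (10): skip — E and I already connected.
C—H (11): add — endpoints in different components.
E—J (13): add — endpoints in different components.
D—F (15): add — endpoints in different components.
MST edges: D—H, C—G, C—I, E—G, C—H, E—J, D—F; total weight 1+3+5+10+11+13+15 = 58.

58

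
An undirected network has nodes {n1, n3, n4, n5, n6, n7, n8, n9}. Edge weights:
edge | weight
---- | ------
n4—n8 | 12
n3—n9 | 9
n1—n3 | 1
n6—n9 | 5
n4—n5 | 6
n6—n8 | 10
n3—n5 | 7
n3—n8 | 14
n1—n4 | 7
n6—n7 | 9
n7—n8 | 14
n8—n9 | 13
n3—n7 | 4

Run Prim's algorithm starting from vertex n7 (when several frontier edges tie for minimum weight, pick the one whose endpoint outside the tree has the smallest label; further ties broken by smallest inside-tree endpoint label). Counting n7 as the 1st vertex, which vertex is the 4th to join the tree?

Prim, starting at n7.
Step 1: frontier [n3—n7 4, n6—n7 9, n7—n8 14] → take n3—n7 (4); add n3.
Step 2: frontier [n1—n3 1, n3—n5 7, n3—n9 9, n3—n8 14, n6—n7 9, n7—n8 14] → take n1—n3 (1); add n1.
Step 3: frontier [n1—n4 7, n3—n5 7, n3—n9 9, n3—n8 14, n6—n7 9, n7—n8 14] → take n1—n4 (7); add n4.
Step 4: frontier [n3—n5 7, n3—n9 9, n3—n8 14, n4—n5 6, n4—n8 12, n6—n7 9, n7—n8 14] → take n4—n5 (6); add n5.
Step 5: frontier [n3—n9 9, n3—n8 14, n4—n8 12, n6—n7 9, n7—n8 14] → take n6—n7 (9); add n6.
Step 6: frontier [n3—n9 9, n3—n8 14, n4—n8 12, n6—n9 5, n6—n8 10, n7—n8 14] → take n6—n9 (5); add n9.
Step 7: frontier [n3—n8 14, n4—n8 12, n6—n8 10, n7—n8 14, n8—n9 13] → take n6—n8 (10); add n8.
Vertex order: n7, n3, n1, n4, n5, n6, n9, n8. The 4th vertex is n4.

n4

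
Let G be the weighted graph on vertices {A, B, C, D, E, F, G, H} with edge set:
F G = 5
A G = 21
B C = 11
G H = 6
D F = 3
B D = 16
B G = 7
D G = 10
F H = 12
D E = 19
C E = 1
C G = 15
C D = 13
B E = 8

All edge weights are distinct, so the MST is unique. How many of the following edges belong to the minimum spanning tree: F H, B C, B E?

Kruskal's algorithm — process edges by increasing weight (ties by edge label):
C E (1): add — endpoints in different components.
D F (3): add — endpoints in different components.
F G (5): add — endpoints in different components.
G H (6): add — endpoints in different components.
B G (7): add — endpoints in different components.
B E (8): add — endpoints in different components.
D G (10): skip — D and G already connected.
B C (11): skip — B and C already connected.
F H (12): skip — F and H already connected.
C D (13): skip — C and D already connected.
C G (15): skip — C and G already connected.
B D (16): skip — B and D already connected.
D E (19): skip — D and E already connected.
A G (21): add — endpoints in different components.
MST edge set: {C E, D F, F G, G H, B G, B E, A G}.
Of the listed edges, {B E} are in the MST → 1.

1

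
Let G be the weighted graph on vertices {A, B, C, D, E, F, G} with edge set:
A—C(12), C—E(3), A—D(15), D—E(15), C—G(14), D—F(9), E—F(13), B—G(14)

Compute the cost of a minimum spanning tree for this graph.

65

Sort edges by weight, then run Kruskal:
C—E (3): add — endpoints in different components.
D—F (9): add — endpoints in different components.
A—C (12): add — endpoints in different components.
E—F (13): add — endpoints in different components.
B—G (14): add — endpoints in different components.
C—G (14): add — endpoints in different components.
MST edges: C—E, D—F, A—C, E—F, B—G, C—G; total weight 3+9+12+13+14+14 = 65.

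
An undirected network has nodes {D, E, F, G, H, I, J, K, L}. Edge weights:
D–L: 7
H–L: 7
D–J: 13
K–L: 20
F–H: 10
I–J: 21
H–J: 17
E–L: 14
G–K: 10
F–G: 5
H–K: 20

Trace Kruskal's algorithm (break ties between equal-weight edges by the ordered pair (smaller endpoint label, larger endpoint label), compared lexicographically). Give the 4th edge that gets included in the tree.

Kruskal: consider edges lightest-first.
F–G (5): add — endpoints in different components.
D–L (7): add — endpoints in different components.
H–L (7): add — endpoints in different components.
F–H (10): add — endpoints in different components.
G–K (10): add — endpoints in different components.
D–J (13): add — endpoints in different components.
E–L (14): add — endpoints in different components.
H–J (17): skip — H and J already connected.
H–K (20): skip — H and K already connected.
K–L (20): skip — K and L already connected.
I–J (21): add — endpoints in different components.
The 4th edge added is F–H.

F-H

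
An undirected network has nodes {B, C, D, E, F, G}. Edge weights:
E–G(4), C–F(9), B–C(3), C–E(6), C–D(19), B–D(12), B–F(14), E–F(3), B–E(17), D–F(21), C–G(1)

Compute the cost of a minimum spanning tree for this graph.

23

Kruskal: consider edges lightest-first.
C–G (1): add — endpoints in different components.
B–C (3): add — endpoints in different components.
E–F (3): add — endpoints in different components.
E–G (4): add — endpoints in different components.
C–E (6): skip — C and E already connected.
C–F (9): skip — C and F already connected.
B–D (12): add — endpoints in different components.
MST edges: C–G, B–C, E–F, E–G, B–D; total weight 1+3+3+4+12 = 23.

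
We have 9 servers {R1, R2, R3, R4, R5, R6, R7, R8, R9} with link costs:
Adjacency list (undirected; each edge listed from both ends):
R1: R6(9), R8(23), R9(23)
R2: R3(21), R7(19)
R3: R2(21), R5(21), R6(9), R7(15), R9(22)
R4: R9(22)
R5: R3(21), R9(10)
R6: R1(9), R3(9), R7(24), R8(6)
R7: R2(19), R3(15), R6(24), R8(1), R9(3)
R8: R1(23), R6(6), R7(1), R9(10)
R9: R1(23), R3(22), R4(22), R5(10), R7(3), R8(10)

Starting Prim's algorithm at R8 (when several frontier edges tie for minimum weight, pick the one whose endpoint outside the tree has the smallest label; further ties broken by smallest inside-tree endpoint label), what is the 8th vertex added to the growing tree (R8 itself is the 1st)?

R2

Grow the tree from R8 using Prim:
Step 1: cheapest edge leaving the tree is R7—R8 (1); add R7.
Step 2: cheapest edge leaving the tree is R7—R9 (3); add R9.
Step 3: cheapest edge leaving the tree is R6—R8 (6); add R6.
Step 4: cheapest edge leaving the tree is R1—R6 (9); add R1.
Step 5: cheapest edge leaving the tree is R3—R6 (9); add R3.
Step 6: cheapest edge leaving the tree is R5—R9 (10); add R5.
Step 7: cheapest edge leaving the tree is R2—R7 (19); add R2.
Step 8: cheapest edge leaving the tree is R4—R9 (22); add R4.
Vertex order: R8, R7, R9, R6, R1, R3, R5, R2, R4. The 8th vertex is R2.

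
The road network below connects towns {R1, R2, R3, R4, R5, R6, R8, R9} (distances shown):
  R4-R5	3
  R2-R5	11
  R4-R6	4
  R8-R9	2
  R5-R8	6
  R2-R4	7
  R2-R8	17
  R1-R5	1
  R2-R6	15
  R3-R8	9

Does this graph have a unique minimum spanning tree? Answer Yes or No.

Sort edges by weight, then run Kruskal:
R1-R5 (1): add — endpoints in different components.
R8-R9 (2): add — endpoints in different components.
R4-R5 (3): add — endpoints in different components.
R4-R6 (4): add — endpoints in different components.
R5-R8 (6): add — endpoints in different components.
R2-R4 (7): add — endpoints in different components.
R3-R8 (9): add — endpoints in different components.
Every non-tree edge has weight strictly greater than the heaviest edge on the tree path between its endpoints, so the MST is unique.

Yes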